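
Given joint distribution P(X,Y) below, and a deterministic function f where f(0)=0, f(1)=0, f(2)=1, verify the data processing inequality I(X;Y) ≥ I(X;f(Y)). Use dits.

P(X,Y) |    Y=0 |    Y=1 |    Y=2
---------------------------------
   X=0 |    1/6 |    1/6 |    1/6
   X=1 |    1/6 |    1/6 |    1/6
I(X;Y) = 0.0000, I(X;f(Y)) = 0.0000, inequality holds: 0.0000 ≥ 0.0000

Data Processing Inequality: For any Markov chain X → Y → Z, we have I(X;Y) ≥ I(X;Z).

Here Z = f(Y) is a deterministic function of Y, forming X → Y → Z.

Original I(X;Y) = 0.0000 dits

After applying f:
P(X,Z) where Z=f(Y):
- P(X,Z=0) = P(X,Y=0) + P(X,Y=1)
- P(X,Z=1) = P(X,Y=2)

I(X;Z) = I(X;f(Y)) = 0.0000 dits

Verification: 0.0000 ≥ 0.0000 ✓

Information cannot be created by processing; the function f can only lose information about X.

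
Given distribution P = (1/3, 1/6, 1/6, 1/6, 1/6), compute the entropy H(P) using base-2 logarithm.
2.2516 bits

Shannon entropy is H(X) = -Σ p(x) log p(x).

For P = (1/3, 1/6, 1/6, 1/6, 1/6):
H = -1/3 × log_2(1/3) -1/6 × log_2(1/6) -1/6 × log_2(1/6) -1/6 × log_2(1/6) -1/6 × log_2(1/6)
H = 2.2516 bits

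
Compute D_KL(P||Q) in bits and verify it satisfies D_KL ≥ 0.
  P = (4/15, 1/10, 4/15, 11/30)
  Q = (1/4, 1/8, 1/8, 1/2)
0.1201 bits

KL divergence satisfies the Gibbs inequality: D_KL(P||Q) ≥ 0 for all distributions P, Q.

D_KL(P||Q) = Σ p(x) log(p(x)/q(x))
Term by term:
  x=0: 4/15 × log_2[(4/15)/(1/4)] = 0.0248
  x=1: 1/10 × log_2[(1/10)/(1/8)] = -0.0322
  x=2: 4/15 × log_2[(4/15)/(1/8)] = 0.2915
  x=3: 11/30 × log_2[(11/30)/(1/2)] = -0.1641
D_KL(P||Q) = 0.1201 bits

D_KL(P||Q) = 0.1201 ≥ 0 ✓

This non-negativity is a fundamental property: relative entropy cannot be negative because it measures how different Q is from P.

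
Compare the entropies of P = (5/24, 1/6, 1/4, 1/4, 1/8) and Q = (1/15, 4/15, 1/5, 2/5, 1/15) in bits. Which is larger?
P

Computing entropies in bits:
H(P) = 2.2773
H(Q) = 2.0226

Distribution P has higher entropy.

Intuition: The distribution closer to uniform (more spread out) has higher entropy.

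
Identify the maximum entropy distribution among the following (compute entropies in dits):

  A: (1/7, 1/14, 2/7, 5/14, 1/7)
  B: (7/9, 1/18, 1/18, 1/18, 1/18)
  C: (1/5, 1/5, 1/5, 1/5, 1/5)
C

For a discrete distribution over n outcomes, entropy is maximized by the uniform distribution.

Computing entropies:
H(A) = 0.6385 dits
H(B) = 0.3638 dits
H(C) = 0.6990 dits

The uniform distribution (where all probabilities equal 1/5) achieves the maximum entropy of log_10(5) = 0.6990 dits.

Distribution C has the highest entropy.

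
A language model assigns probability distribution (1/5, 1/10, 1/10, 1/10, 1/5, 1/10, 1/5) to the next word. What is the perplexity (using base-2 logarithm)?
6.5975

Perplexity is 2^H (or exp(H) for natural log).

First, H = -Σ p log p = 2.7219 bits
Perplexity = 2^2.7219 = 6.5975

Interpretation: The model's uncertainty is equivalent to choosing uniformly among 6.6 options.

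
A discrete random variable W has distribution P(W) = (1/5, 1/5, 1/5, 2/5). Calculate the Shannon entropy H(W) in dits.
0.5786 dits

Shannon entropy is H(X) = -Σ p(x) log p(x).

For P = (1/5, 1/5, 1/5, 2/5):
H = -1/5 × log_10(1/5) -1/5 × log_10(1/5) -1/5 × log_10(1/5) -2/5 × log_10(2/5)
H = 0.5786 dits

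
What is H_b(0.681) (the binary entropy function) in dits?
0.2719 dits

The binary entropy function is:
H(p) = -p log(p) - (1-p) log(1-p)

H(0.681) = -0.681 × log_10(0.681) - 0.319 × log_10(0.319)
H(0.681) = 0.2719 dits

Note: Binary entropy is maximized at p=0.5 (H=1 bit) and minimized at p=0 or p=1 (H=0).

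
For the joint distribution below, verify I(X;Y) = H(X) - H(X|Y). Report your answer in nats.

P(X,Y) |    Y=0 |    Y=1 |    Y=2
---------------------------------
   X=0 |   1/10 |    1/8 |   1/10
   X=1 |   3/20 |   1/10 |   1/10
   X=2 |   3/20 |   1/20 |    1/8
I(X;Y) = 0.0250 nats

Mutual information has multiple equivalent forms:
- I(X;Y) = H(X) - H(X|Y)
- I(X;Y) = H(Y) - H(Y|X)
- I(X;Y) = H(X) + H(Y) - H(X,Y)

Computing all quantities:
H(X) = 1.0980, H(Y) = 1.0868, H(X,Y) = 2.1598
H(X|Y) = 1.0730, H(Y|X) = 1.0618

Verification:
H(X) - H(X|Y) = 1.0980 - 1.0730 = 0.0250
H(Y) - H(Y|X) = 1.0868 - 1.0618 = 0.0250
H(X) + H(Y) - H(X,Y) = 1.0980 + 1.0868 - 2.1598 = 0.0250

All forms give I(X;Y) = 0.0250 nats. ✓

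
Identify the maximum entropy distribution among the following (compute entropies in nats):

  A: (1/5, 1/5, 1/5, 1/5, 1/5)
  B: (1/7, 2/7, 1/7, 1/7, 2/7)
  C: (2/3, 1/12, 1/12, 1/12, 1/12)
A

For a discrete distribution over n outcomes, entropy is maximized by the uniform distribution.

Computing entropies:
H(A) = 1.6094 nats
H(B) = 1.5498 nats
H(C) = 1.0986 nats

The uniform distribution (where all probabilities equal 1/5) achieves the maximum entropy of log_e(5) = 1.6094 nats.

Distribution A has the highest entropy.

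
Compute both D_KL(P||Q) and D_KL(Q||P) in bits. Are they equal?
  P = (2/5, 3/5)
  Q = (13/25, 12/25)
D_KL(P||Q) = 0.0418, D_KL(Q||P) = 0.0423

KL divergence is not symmetric: D_KL(P||Q) ≠ D_KL(Q||P) in general.

D_KL(P||Q) = 0.0418 bits
D_KL(Q||P) = 0.0423 bits

No, they are not equal!

This asymmetry is why KL divergence is not a true distance metric.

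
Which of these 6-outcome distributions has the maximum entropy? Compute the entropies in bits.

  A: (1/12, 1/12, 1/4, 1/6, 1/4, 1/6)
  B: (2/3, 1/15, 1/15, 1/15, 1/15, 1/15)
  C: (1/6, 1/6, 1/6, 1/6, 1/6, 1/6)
C

For a discrete distribution over n outcomes, entropy is maximized by the uniform distribution.

Computing entropies:
H(A) = 2.4591 bits
H(B) = 1.6923 bits
H(C) = 2.5850 bits

The uniform distribution (where all probabilities equal 1/6) achieves the maximum entropy of log_2(6) = 2.5850 bits.

Distribution C has the highest entropy.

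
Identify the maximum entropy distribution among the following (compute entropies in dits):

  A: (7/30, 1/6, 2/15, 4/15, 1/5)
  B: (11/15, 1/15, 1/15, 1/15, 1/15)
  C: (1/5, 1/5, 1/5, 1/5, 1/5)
C

For a discrete distribution over n outcomes, entropy is maximized by the uniform distribution.

Computing entropies:
H(A) = 0.6867 dits
H(B) = 0.4124 dits
H(C) = 0.6990 dits

The uniform distribution (where all probabilities equal 1/5) achieves the maximum entropy of log_10(5) = 0.6990 dits.

Distribution C has the highest entropy.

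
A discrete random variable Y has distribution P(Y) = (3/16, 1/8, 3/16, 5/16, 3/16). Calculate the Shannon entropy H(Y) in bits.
2.2579 bits

Shannon entropy is H(X) = -Σ p(x) log p(x).

For P = (3/16, 1/8, 3/16, 5/16, 3/16):
H = -3/16 × log_2(3/16) -1/8 × log_2(1/8) -3/16 × log_2(3/16) -5/16 × log_2(5/16) -3/16 × log_2(3/16)
H = 2.2579 bits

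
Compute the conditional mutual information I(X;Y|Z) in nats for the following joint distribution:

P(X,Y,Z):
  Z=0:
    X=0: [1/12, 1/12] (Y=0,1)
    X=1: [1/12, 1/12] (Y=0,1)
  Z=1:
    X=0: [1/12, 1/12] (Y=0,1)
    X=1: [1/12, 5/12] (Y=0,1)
0.0341 nats

Conditional mutual information: I(X;Y|Z) = H(X|Z) + H(Y|Z) - H(X,Y|Z)

H(Z) = 0.6365
H(X,Z) = 1.2425 → H(X|Z) = 0.6059
H(Y,Z) = 1.2425 → H(Y|Z) = 0.6059
H(X,Y,Z) = 1.8143 → H(X,Y|Z) = 1.1778

I(X;Y|Z) = 0.6059 + 0.6059 - 1.1778 = 0.0341 nats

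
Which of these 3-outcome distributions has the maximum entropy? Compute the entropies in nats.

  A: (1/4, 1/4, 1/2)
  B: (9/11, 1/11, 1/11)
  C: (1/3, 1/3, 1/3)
C

For a discrete distribution over n outcomes, entropy is maximized by the uniform distribution.

Computing entropies:
H(A) = 1.0397 nats
H(B) = 0.6002 nats
H(C) = 1.0986 nats

The uniform distribution (where all probabilities equal 1/3) achieves the maximum entropy of log_e(3) = 1.0986 nats.

Distribution C has the highest entropy.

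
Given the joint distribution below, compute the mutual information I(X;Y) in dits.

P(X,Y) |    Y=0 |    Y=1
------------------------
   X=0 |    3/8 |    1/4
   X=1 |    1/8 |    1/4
0.0147 dits

Mutual information: I(X;Y) = H(X) + H(Y) - H(X,Y)

Marginals:
P(X) = (5/8, 3/8), H(X) = 0.2873 dits
P(Y) = (1/2, 1/2), H(Y) = 0.3010 dits

Joint entropy: H(X,Y) = 0.5737 dits

I(X;Y) = 0.2873 + 0.3010 - 0.5737 = 0.0147 dits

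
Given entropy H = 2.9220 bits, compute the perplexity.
7.5790

Perplexity is 2^H (or exp(H) for natural log).

H = 2.9220 bits
Perplexity = 2^2.9220 = 7.5790

Interpretation: The model's uncertainty is equivalent to choosing uniformly among 7.6 options.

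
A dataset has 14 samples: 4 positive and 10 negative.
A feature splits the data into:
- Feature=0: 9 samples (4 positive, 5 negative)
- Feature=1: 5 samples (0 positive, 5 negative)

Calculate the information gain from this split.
0.2260 bits

Information Gain = H(Y) - H(Y|Feature)

Before split:
P(positive) = 4/14 = 0.2857
H(Y) = 0.8631 bits

After split:
Feature=0: H = 0.9911 bits (weight = 9/14)
Feature=1: H = 0.0000 bits (weight = 5/14)
H(Y|Feature) = (9/14)×0.9911 + (5/14)×0.0000 = 0.6371 bits

Information Gain = 0.8631 - 0.6371 = 0.2260 bits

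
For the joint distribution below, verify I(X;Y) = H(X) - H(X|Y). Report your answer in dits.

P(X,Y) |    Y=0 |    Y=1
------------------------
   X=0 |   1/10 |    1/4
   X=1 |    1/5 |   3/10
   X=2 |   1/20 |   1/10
I(X;Y) = 0.0026 dits

Mutual information has multiple equivalent forms:
- I(X;Y) = H(X) - H(X|Y)
- I(X;Y) = H(Y) - H(Y|X)
- I(X;Y) = H(X) + H(Y) - H(X,Y)

Computing all quantities:
H(X) = 0.4337, H(Y) = 0.2812, H(X,Y) = 0.7122
H(X|Y) = 0.4310, H(Y|X) = 0.2785

Verification:
H(X) - H(X|Y) = 0.4337 - 0.4310 = 0.0026
H(Y) - H(Y|X) = 0.2812 - 0.2785 = 0.0026
H(X) + H(Y) - H(X,Y) = 0.4337 + 0.2812 - 0.7122 = 0.0026

All forms give I(X;Y) = 0.0026 dits. ✓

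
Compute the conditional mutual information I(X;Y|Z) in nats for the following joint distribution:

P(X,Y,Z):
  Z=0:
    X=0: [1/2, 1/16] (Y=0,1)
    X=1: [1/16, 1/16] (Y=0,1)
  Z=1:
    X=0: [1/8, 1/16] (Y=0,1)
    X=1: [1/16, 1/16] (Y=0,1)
0.0474 nats

Conditional mutual information: I(X;Y|Z) = H(X|Z) + H(Y|Z) - H(X,Y|Z)

H(Z) = 0.6211
H(X,Z) = 1.1574 → H(X|Z) = 0.5363
H(Y,Z) = 1.1574 → H(Y|Z) = 0.5363
H(X,Y,Z) = 1.6462 → H(X,Y|Z) = 1.0251

I(X;Y|Z) = 0.5363 + 0.5363 - 1.0251 = 0.0474 nats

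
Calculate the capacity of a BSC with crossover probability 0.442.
0.0097 bits

For a binary symmetric channel (BSC) with error probability p:
Capacity C = 1 - H(p) bits per symbol

where H(p) = -p log₂(p) - (1-p) log₂(1-p) is the binary entropy function.

H(0.442) = 0.9903 bits
C = 1 - 0.9903 = 0.0097 bits per symbol

This means we can reliably transmit up to 0.0097 bits of information per channel use.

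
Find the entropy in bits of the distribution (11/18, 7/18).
0.9641 bits

Shannon entropy is H(X) = -Σ p(x) log p(x).

For P = (11/18, 7/18):
H = -11/18 × log_2(11/18) -7/18 × log_2(7/18)
H = 0.9641 bits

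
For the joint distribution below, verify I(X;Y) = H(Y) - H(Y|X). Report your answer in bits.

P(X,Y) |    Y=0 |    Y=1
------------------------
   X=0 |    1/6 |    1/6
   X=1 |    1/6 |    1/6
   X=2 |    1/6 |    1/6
I(X;Y) = 0.0000 bits

Mutual information has multiple equivalent forms:
- I(X;Y) = H(X) - H(X|Y)
- I(X;Y) = H(Y) - H(Y|X)
- I(X;Y) = H(X) + H(Y) - H(X,Y)

Computing all quantities:
H(X) = 1.5850, H(Y) = 1.0000, H(X,Y) = 2.5850
H(X|Y) = 1.5850, H(Y|X) = 1.0000

Verification:
H(X) - H(X|Y) = 1.5850 - 1.5850 = 0.0000
H(Y) - H(Y|X) = 1.0000 - 1.0000 = 0.0000
H(X) + H(Y) - H(X,Y) = 1.5850 + 1.0000 - 2.5850 = 0.0000

All forms give I(X;Y) = 0.0000 bits. ✓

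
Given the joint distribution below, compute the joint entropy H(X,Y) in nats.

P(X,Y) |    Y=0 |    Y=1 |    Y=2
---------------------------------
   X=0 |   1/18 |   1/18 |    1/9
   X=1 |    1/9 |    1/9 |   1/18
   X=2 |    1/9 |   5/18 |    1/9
2.0582 nats

Joint entropy is H(X,Y) = -Σ_{x,y} p(x,y) log p(x,y).

Summing over all non-zero entries:
H(X,Y) = -[1/18·log_e(1/18) + 1/18·log_e(1/18) + 1/9·log_e(1/9) + 1/9·log_e(1/9) + 1/9·log_e(1/9) + 1/18·log_e(1/18) + 1/9·log_e(1/9) + 5/18·log_e(5/18) + 1/9·log_e(1/9)]
H(X,Y) = 2.0582 nats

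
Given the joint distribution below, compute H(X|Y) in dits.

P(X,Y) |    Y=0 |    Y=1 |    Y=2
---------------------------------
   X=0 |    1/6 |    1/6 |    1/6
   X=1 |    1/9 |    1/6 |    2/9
0.2969 dits

Using the chain rule: H(X|Y) = H(X,Y) - H(Y)

First, compute H(X,Y) = 0.7700 dits

Marginal P(Y) = (5/18, 1/3, 7/18)
H(Y) = 0.4731 dits

H(X|Y) = H(X,Y) - H(Y) = 0.7700 - 0.4731 = 0.2969 dits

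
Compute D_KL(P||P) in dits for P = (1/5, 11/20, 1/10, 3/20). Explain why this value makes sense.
0.0000 dits

KL divergence satisfies the Gibbs inequality: D_KL(P||Q) ≥ 0 for all distributions P, Q.

D_KL(P||Q) = Σ p(x) log(p(x)/q(x))
Each term is p(x) × log_10(p(x)/p(x)) = p(x) × log_10(1) = 0, so the sum is 0.
D_KL(P||Q) = 0.0000 dits

When P = Q, the KL divergence is exactly 0, as there is no 'divergence' between identical distributions.

This non-negativity is a fundamental property: relative entropy cannot be negative because it measures how different Q is from P.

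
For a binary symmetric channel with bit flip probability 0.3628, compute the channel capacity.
0.0550 bits

For a binary symmetric channel (BSC) with error probability p:
Capacity C = 1 - H(p) bits per symbol

where H(p) = -p log₂(p) - (1-p) log₂(1-p) is the binary entropy function.

H(0.3628) = 0.9450 bits
C = 1 - 0.9450 = 0.0550 bits per symbol

This means we can reliably transmit up to 0.0550 bits of information per channel use.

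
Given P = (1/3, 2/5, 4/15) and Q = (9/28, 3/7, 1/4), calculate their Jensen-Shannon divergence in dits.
0.0002 dits

Jensen-Shannon divergence is:
JSD(P||Q) = 0.5 × D_KL(P||M) + 0.5 × D_KL(Q||M)
where M = 0.5 × (P + Q) is the mixture distribution.

M = 0.5 × (1/3, 2/5, 4/15) + 0.5 × (9/28, 3/7, 1/4) = (0.327381, 0.414286, 0.258333)

D_KL(P||M) = 0.0002 dits
D_KL(Q||M) = 0.0002 dits

JSD(P||Q) = 0.5 × 0.0002 + 0.5 × 0.0002 = 0.0002 dits

Unlike KL divergence, JSD is symmetric and bounded: 0 ≤ JSD ≤ log(2).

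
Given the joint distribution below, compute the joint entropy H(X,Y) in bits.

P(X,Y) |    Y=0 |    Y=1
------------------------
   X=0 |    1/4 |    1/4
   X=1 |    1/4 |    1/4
2.0000 bits

Joint entropy is H(X,Y) = -Σ_{x,y} p(x,y) log p(x,y).

Summing over all non-zero entries:
H(X,Y) = -[1/4·log_2(1/4) + 1/4·log_2(1/4) + 1/4·log_2(1/4) + 1/4·log_2(1/4)]
H(X,Y) = 2.0000 bits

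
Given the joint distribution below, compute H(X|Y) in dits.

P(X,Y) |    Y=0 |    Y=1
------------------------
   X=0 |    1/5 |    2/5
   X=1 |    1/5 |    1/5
0.2863 dits

Using the chain rule: H(X|Y) = H(X,Y) - H(Y)

First, compute H(X,Y) = 0.5786 dits

Marginal P(Y) = (2/5, 3/5)
H(Y) = 0.2923 dits

H(X|Y) = H(X,Y) - H(Y) = 0.5786 - 0.2923 = 0.2863 dits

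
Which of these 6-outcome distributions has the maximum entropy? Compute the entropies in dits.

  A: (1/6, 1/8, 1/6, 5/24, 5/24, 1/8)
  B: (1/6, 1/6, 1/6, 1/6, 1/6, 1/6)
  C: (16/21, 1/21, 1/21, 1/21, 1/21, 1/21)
B

For a discrete distribution over n outcomes, entropy is maximized by the uniform distribution.

Computing entropies:
H(A) = 0.7690 dits
H(B) = 0.7782 dits
H(C) = 0.4048 dits

The uniform distribution (where all probabilities equal 1/6) achieves the maximum entropy of log_10(6) = 0.7782 dits.

Distribution B has the highest entropy.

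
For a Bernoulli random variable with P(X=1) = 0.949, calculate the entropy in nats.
0.2014 nats

The binary entropy function is:
H(p) = -p log(p) - (1-p) log(1-p)

H(0.949) = -0.949 × log_e(0.949) - 0.051 × log_e(0.051)
H(0.949) = 0.2014 nats

Note: Binary entropy is maximized at p=0.5 (H=1 bit) and minimized at p=0 or p=1 (H=0).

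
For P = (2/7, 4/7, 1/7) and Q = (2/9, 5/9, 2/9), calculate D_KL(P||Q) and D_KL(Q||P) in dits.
D_KL(P||Q) = 0.0108, D_KL(Q||P) = 0.0116

KL divergence is not symmetric: D_KL(P||Q) ≠ D_KL(Q||P) in general.

D_KL(P||Q) = 0.0108 dits
D_KL(Q||P) = 0.0116 dits

No, they are not equal!

This asymmetry is why KL divergence is not a true distance metric.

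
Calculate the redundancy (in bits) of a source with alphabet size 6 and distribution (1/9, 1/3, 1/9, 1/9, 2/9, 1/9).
0.1656 bits

Redundancy measures how far a source is from maximum entropy:
R = H_max - H(X)

Maximum entropy for 6 symbols: H_max = log_2(6) = 2.5850 bits
Actual entropy: H(X) = 2.4194 bits
Redundancy: R = 2.5850 - 2.4194 = 0.1656 bits

This redundancy represents potential for compression: the source could be compressed by 0.1656 bits per symbol.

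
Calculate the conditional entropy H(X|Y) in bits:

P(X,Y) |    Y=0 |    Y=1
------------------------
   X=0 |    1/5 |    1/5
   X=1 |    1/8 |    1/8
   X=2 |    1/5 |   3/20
1.5555 bits

Using the chain rule: H(X|Y) = H(X,Y) - H(Y)

First, compute H(X,Y) = 2.5537 bits

Marginal P(Y) = (21/40, 19/40)
H(Y) = 0.9982 bits

H(X|Y) = H(X,Y) - H(Y) = 2.5537 - 0.9982 = 1.5555 bits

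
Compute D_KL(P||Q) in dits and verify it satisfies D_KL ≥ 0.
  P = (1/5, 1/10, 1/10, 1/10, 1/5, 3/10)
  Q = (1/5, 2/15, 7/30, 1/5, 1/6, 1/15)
0.1324 dits

KL divergence satisfies the Gibbs inequality: D_KL(P||Q) ≥ 0 for all distributions P, Q.

D_KL(P||Q) = Σ p(x) log(p(x)/q(x))
Term by term:
  x=0: 1/5 × log_10[(1/5)/(1/5)] = 0.0000
  x=1: 1/10 × log_10[(1/10)/(2/15)] = -0.0125
  x=2: 1/10 × log_10[(1/10)/(7/30)] = -0.0368
  x=3: 1/10 × log_10[(1/10)/(1/5)] = -0.0301
  x=4: 1/5 × log_10[(1/5)/(1/6)] = 0.0158
  x=5: 3/10 × log_10[(3/10)/(1/15)] = 0.1960
D_KL(P||Q) = 0.1324 dits

D_KL(P||Q) = 0.1324 ≥ 0 ✓

This non-negativity is a fundamental property: relative entropy cannot be negative because it measures how different Q is from P.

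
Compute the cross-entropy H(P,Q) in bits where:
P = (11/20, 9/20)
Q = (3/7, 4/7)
1.0356 bits

Cross-entropy: H(P,Q) = -Σ p(x) log q(x)

Alternatively: H(P,Q) = H(P) + D_KL(P||Q)
H(P) = 0.9928 bits
D_KL(P||Q) = 0.0429 bits

H(P,Q) = 0.9928 + 0.0429 = 1.0356 bits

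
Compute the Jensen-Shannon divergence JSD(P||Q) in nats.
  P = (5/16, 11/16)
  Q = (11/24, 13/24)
0.0113 nats

Jensen-Shannon divergence is:
JSD(P||Q) = 0.5 × D_KL(P||M) + 0.5 × D_KL(Q||M)
where M = 0.5 × (P + Q) is the mixture distribution.

M = 0.5 × (5/16, 11/16) + 0.5 × (11/24, 13/24) = (0.385417, 0.614583)

D_KL(P||M) = 0.0115 nats
D_KL(Q||M) = 0.0110 nats

JSD(P||Q) = 0.5 × 0.0115 + 0.5 × 0.0110 = 0.0113 nats

Unlike KL divergence, JSD is symmetric and bounded: 0 ≤ JSD ≤ log(2).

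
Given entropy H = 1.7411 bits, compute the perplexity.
3.3429

Perplexity is 2^H (or exp(H) for natural log).

H = 1.7411 bits
Perplexity = 2^1.7411 = 3.3429

Interpretation: The model's uncertainty is equivalent to choosing uniformly among 3.3 options.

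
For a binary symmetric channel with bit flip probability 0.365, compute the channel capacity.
0.0532 bits

For a binary symmetric channel (BSC) with error probability p:
Capacity C = 1 - H(p) bits per symbol

where H(p) = -p log₂(p) - (1-p) log₂(1-p) is the binary entropy function.

H(0.365) = 0.9468 bits
C = 1 - 0.9468 = 0.0532 bits per symbol

This means we can reliably transmit up to 0.0532 bits of information per channel use.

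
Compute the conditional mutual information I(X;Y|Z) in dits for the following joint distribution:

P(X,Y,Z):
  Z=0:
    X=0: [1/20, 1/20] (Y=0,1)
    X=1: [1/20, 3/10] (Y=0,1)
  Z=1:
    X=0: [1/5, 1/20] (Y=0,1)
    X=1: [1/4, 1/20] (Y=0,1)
0.0113 dits

Conditional mutual information: I(X;Y|Z) = H(X|Z) + H(Y|Z) - H(X,Y|Z)

H(Z) = 0.2989
H(X,Z) = 0.5670 → H(X|Z) = 0.2681
H(Y,Z) = 0.5156 → H(Y|Z) = 0.2168
H(X,Y,Z) = 0.7724 → H(X,Y|Z) = 0.4736

I(X;Y|Z) = 0.2681 + 0.2168 - 0.4736 = 0.0113 dits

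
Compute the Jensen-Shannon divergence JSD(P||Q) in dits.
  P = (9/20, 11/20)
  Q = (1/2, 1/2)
0.0005 dits

Jensen-Shannon divergence is:
JSD(P||Q) = 0.5 × D_KL(P||M) + 0.5 × D_KL(Q||M)
where M = 0.5 × (P + Q) is the mixture distribution.

M = 0.5 × (9/20, 11/20) + 0.5 × (1/2, 1/2) = (19/40, 21/40)

D_KL(P||M) = 0.0005 dits
D_KL(Q||M) = 0.0005 dits

JSD(P||Q) = 0.5 × 0.0005 + 0.5 × 0.0005 = 0.0005 dits

Unlike KL divergence, JSD is symmetric and bounded: 0 ≤ JSD ≤ log(2).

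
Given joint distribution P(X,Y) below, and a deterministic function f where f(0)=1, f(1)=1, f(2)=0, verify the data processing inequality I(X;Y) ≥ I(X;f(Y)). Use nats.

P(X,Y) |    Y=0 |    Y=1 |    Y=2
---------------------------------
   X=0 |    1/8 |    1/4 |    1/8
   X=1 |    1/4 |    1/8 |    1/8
I(X;Y) = 0.0425, I(X;f(Y)) = 0.0000, inequality holds: 0.0425 ≥ 0.0000

Data Processing Inequality: For any Markov chain X → Y → Z, we have I(X;Y) ≥ I(X;Z).

Here Z = f(Y) is a deterministic function of Y, forming X → Y → Z.

Original I(X;Y) = 0.0425 nats

After applying f:
P(X,Z) where Z=f(Y):
- P(X,Z=0) = P(X,Y=2)
- P(X,Z=1) = P(X,Y=0) + P(X,Y=1)

I(X;Z) = I(X;f(Y)) = 0.0000 nats

Verification: 0.0425 ≥ 0.0000 ✓

Information cannot be created by processing; the function f can only lose information about X.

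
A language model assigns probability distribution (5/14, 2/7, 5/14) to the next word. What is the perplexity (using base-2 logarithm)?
2.9843

Perplexity is 2^H (or exp(H) for natural log).

First, H = -Σ p log p = 1.5774 bits
Perplexity = 2^1.5774 = 2.9843

Interpretation: The model's uncertainty is equivalent to choosing uniformly among 3.0 options.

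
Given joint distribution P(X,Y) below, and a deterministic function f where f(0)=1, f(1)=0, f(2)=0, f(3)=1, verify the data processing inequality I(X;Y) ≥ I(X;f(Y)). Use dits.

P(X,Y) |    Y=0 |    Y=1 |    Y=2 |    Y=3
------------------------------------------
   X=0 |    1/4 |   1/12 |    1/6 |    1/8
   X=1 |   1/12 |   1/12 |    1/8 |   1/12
I(X;Y) = 0.0083, I(X;f(Y)) = 0.0050, inequality holds: 0.0083 ≥ 0.0050

Data Processing Inequality: For any Markov chain X → Y → Z, we have I(X;Y) ≥ I(X;Z).

Here Z = f(Y) is a deterministic function of Y, forming X → Y → Z.

Original I(X;Y) = 0.0083 dits

After applying f:
P(X,Z) where Z=f(Y):
- P(X,Z=0) = P(X,Y=1) + P(X,Y=2)
- P(X,Z=1) = P(X,Y=0) + P(X,Y=3)

I(X;Z) = I(X;f(Y)) = 0.0050 dits

Verification: 0.0083 ≥ 0.0050 ✓

Information cannot be created by processing; the function f can only lose information about X.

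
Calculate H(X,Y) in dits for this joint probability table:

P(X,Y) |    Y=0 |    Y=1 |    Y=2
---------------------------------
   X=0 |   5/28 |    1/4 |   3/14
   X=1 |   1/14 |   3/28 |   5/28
0.7469 dits

Joint entropy is H(X,Y) = -Σ_{x,y} p(x,y) log p(x,y).

Summing over all non-zero entries:
H(X,Y) = -[5/28·log_10(5/28) + 1/4·log_10(1/4) + 3/14·log_10(3/14) + 1/14·log_10(1/14) + 3/28·log_10(3/28) + 5/28·log_10(5/28)]
H(X,Y) = 0.7469 dits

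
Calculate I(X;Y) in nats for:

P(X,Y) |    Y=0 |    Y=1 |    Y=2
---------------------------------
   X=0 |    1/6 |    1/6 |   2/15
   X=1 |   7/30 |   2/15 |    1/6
0.0071 nats

Mutual information: I(X;Y) = H(X) + H(Y) - H(X,Y)

Marginals:
P(X) = (7/15, 8/15), H(X) = 0.6909 nats
P(Y) = (2/5, 3/10, 3/10), H(Y) = 1.0889 nats

Joint entropy: H(X,Y) = 1.7728 nats

I(X;Y) = 0.6909 + 1.0889 - 1.7728 = 0.0071 nats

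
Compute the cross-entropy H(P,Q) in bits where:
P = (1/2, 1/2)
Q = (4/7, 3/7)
1.0149 bits

Cross-entropy: H(P,Q) = -Σ p(x) log q(x)

Alternatively: H(P,Q) = H(P) + D_KL(P||Q)
H(P) = 1.0000 bits
D_KL(P||Q) = 0.0149 bits

H(P,Q) = 1.0000 + 0.0149 = 1.0149 bits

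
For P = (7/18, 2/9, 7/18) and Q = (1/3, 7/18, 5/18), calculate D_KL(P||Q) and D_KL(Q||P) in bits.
D_KL(P||Q) = 0.0959, D_KL(Q||P) = 0.1050

KL divergence is not symmetric: D_KL(P||Q) ≠ D_KL(Q||P) in general.

D_KL(P||Q) = 0.0959 bits
D_KL(Q||P) = 0.1050 bits

No, they are not equal!

This asymmetry is why KL divergence is not a true distance metric.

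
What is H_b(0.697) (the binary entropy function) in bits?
0.8849 bits

The binary entropy function is:
H(p) = -p log(p) - (1-p) log(1-p)

H(0.697) = -0.697 × log_2(0.697) - 0.303 × log_2(0.303)
H(0.697) = 0.8849 bits

Note: Binary entropy is maximized at p=0.5 (H=1 bit) and minimized at p=0 or p=1 (H=0).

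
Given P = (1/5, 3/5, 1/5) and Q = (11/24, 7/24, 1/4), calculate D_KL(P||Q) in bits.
0.3207 bits

KL divergence: D_KL(P||Q) = Σ p(x) log(p(x)/q(x))

Computing term by term:
  x=0: 1/5 × log_2[(1/5)/(11/24)] = 1/5 × -1.1964 = -0.2393
  x=1: 3/5 × log_2[(3/5)/(7/24)] = 3/5 × 1.0406 = 0.6244
  x=2: 1/5 × log_2[(1/5)/(1/4)] = 1/5 × -0.3219 = -0.0644

D_KL(P||Q) = 0.3207 bits

Note: KL divergence is always non-negative and equals 0 iff P = Q.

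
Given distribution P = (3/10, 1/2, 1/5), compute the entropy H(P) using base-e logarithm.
1.0297 nats

Shannon entropy is H(X) = -Σ p(x) log p(x).

For P = (3/10, 1/2, 1/5):
H = -3/10 × log_e(3/10) -1/2 × log_e(1/2) -1/5 × log_e(1/5)
H = 1.0297 nats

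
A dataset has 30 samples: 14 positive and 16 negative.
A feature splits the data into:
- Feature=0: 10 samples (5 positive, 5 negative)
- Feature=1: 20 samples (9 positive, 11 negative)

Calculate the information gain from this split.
0.0016 bits

Information Gain = H(Y) - H(Y|Feature)

Before split:
P(positive) = 14/30 = 0.4667
H(Y) = 0.9968 bits

After split:
Feature=0: H = 1.0000 bits (weight = 10/30)
Feature=1: H = 0.9928 bits (weight = 20/30)
H(Y|Feature) = (10/30)×1.0000 + (20/30)×0.9928 = 0.9952 bits

Information Gain = 0.9968 - 0.9952 = 0.0016 bits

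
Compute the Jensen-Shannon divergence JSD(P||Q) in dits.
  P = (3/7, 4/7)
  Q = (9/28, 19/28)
0.0027 dits

Jensen-Shannon divergence is:
JSD(P||Q) = 0.5 × D_KL(P||M) + 0.5 × D_KL(Q||M)
where M = 0.5 × (P + Q) is the mixture distribution.

M = 0.5 × (3/7, 4/7) + 0.5 × (9/28, 19/28) = (3/8, 5/8)

D_KL(P||M) = 0.0026 dits
D_KL(Q||M) = 0.0027 dits

JSD(P||Q) = 0.5 × 0.0026 + 0.5 × 0.0027 = 0.0027 dits

Unlike KL divergence, JSD is symmetric and bounded: 0 ≤ JSD ≤ log(2).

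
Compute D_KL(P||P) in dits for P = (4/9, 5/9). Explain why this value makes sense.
0.0000 dits

KL divergence satisfies the Gibbs inequality: D_KL(P||Q) ≥ 0 for all distributions P, Q.

D_KL(P||Q) = Σ p(x) log(p(x)/q(x))
Each term is p(x) × log_10(p(x)/p(x)) = p(x) × log_10(1) = 0, so the sum is 0.
D_KL(P||Q) = 0.0000 dits

When P = Q, the KL divergence is exactly 0, as there is no 'divergence' between identical distributions.

This non-negativity is a fundamental property: relative entropy cannot be negative because it measures how different Q is from P.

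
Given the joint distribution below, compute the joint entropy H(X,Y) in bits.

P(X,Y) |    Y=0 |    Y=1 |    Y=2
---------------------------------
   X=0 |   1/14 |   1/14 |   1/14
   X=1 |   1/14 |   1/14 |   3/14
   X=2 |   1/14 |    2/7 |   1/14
2.8963 bits

Joint entropy is H(X,Y) = -Σ_{x,y} p(x,y) log p(x,y).

Summing over all non-zero entries:
H(X,Y) = -[1/14·log_2(1/14) + 1/14·log_2(1/14) + 1/14·log_2(1/14) + 1/14·log_2(1/14) + 1/14·log_2(1/14) + 3/14·log_2(3/14) + 1/14·log_2(1/14) + 2/7·log_2(2/7) + 1/14·log_2(1/14)]
H(X,Y) = 2.8963 bits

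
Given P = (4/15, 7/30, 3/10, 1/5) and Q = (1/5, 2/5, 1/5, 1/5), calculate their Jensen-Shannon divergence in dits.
0.0080 dits

Jensen-Shannon divergence is:
JSD(P||Q) = 0.5 × D_KL(P||M) + 0.5 × D_KL(Q||M)
where M = 0.5 × (P + Q) is the mixture distribution.

M = 0.5 × (4/15, 7/30, 3/10, 1/5) + 0.5 × (1/5, 2/5, 1/5, 1/5) = (7/30, 0.316667, 1/4, 1/5)

D_KL(P||M) = 0.0083 dits
D_KL(Q||M) = 0.0078 dits

JSD(P||Q) = 0.5 × 0.0083 + 0.5 × 0.0078 = 0.0080 dits

Unlike KL divergence, JSD is symmetric and bounded: 0 ≤ JSD ≤ log(2).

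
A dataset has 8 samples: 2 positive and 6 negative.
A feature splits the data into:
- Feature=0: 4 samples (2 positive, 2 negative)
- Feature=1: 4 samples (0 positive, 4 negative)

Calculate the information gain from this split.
0.3113 bits

Information Gain = H(Y) - H(Y|Feature)

Before split:
P(positive) = 2/8 = 0.2500
H(Y) = 0.8113 bits

After split:
Feature=0: H = 1.0000 bits (weight = 4/8)
Feature=1: H = 0.0000 bits (weight = 4/8)
H(Y|Feature) = (4/8)×1.0000 + (4/8)×0.0000 = 0.5000 bits

Information Gain = 0.8113 - 0.5000 = 0.3113 bits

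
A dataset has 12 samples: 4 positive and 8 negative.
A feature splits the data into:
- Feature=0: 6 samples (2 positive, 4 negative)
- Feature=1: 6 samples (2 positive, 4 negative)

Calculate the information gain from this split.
0.0000 bits

Information Gain = H(Y) - H(Y|Feature)

Before split:
P(positive) = 4/12 = 0.3333
H(Y) = 0.9183 bits

After split:
Feature=0: H = 0.9183 bits (weight = 6/12)
Feature=1: H = 0.9183 bits (weight = 6/12)
H(Y|Feature) = (6/12)×0.9183 + (6/12)×0.9183 = 0.9183 bits

Information Gain = 0.9183 - 0.9183 = 0.0000 bits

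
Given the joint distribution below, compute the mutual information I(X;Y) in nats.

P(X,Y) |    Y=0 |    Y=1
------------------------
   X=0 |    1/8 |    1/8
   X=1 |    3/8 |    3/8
0.0000 nats

Mutual information: I(X;Y) = H(X) + H(Y) - H(X,Y)

Marginals:
P(X) = (1/4, 3/4), H(X) = 0.5623 nats
P(Y) = (1/2, 1/2), H(Y) = 0.6931 nats

Joint entropy: H(X,Y) = 1.2555 nats

I(X;Y) = 0.5623 + 0.6931 - 1.2555 = 0.0000 nats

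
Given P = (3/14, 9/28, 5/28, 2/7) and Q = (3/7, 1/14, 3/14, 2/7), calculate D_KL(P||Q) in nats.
0.3024 nats

KL divergence: D_KL(P||Q) = Σ p(x) log(p(x)/q(x))

Computing term by term:
  x=0: 3/14 × log_e[(3/14)/(3/7)] = 3/14 × -0.6931 = -0.1485
  x=1: 9/28 × log_e[(9/28)/(1/14)] = 9/28 × 1.5041 = 0.4835
  x=2: 5/28 × log_e[(5/28)/(3/14)] = 5/28 × -0.1823 = -0.0326
  x=3: 2/7 × log_e[(2/7)/(2/7)] = 2/7 × 0.0000 = 0.0000

D_KL(P||Q) = 0.3024 nats

Note: KL divergence is always non-negative and equals 0 iff P = Q.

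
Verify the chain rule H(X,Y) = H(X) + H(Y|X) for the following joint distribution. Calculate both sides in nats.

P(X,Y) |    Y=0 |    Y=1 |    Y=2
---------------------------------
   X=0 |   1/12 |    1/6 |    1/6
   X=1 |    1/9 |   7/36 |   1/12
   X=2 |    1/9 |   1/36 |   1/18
H(X,Y) = 2.0782, H(X) = 1.0505, H(Y|X) = 1.0277 (all in nats)

Chain rule: H(X,Y) = H(X) + H(Y|X)

Left side — joint entropy directly:
H(X,Y) = -Σ p(x,y) log p(x,y) = 2.0782 nats

Right side — compute H(Y|X) from the conditional distributions:
P(X) = (5/12, 7/18, 7/36), so H(X) = 1.0505 nats
H(Y|X) = Σ_x P(X=x) · H(Y|X=x):
  P(Y|X=0) = (1/5, 2/5, 2/5), H(Y|X=0) = 1.0549, weight P(X=0) = 5/12
  P(Y|X=1) = (2/7, 1/2, 3/14), H(Y|X=1) = 1.0346, weight P(X=1) = 7/18
  P(Y|X=2) = (4/7, 1/7, 2/7), H(Y|X=2) = 0.9557, weight P(X=2) = 7/36
H(Y|X) = 1.0277 nats

H(X) + H(Y|X) = 1.0505 + 1.0277 = 2.0782 nats

Both sides equal 2.0782 nats. ✓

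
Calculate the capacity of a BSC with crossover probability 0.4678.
0.0030 bits

For a binary symmetric channel (BSC) with error probability p:
Capacity C = 1 - H(p) bits per symbol

where H(p) = -p log₂(p) - (1-p) log₂(1-p) is the binary entropy function.

H(0.4678) = 0.9970 bits
C = 1 - 0.9970 = 0.0030 bits per symbol

This means we can reliably transmit up to 0.0030 bits of information per channel use.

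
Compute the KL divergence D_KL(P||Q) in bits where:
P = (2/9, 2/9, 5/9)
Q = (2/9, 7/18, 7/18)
0.1065 bits

KL divergence: D_KL(P||Q) = Σ p(x) log(p(x)/q(x))

Computing term by term:
  x=0: 2/9 × log_2[(2/9)/(2/9)] = 2/9 × 0.0000 = 0.0000
  x=1: 2/9 × log_2[(2/9)/(7/18)] = 2/9 × -0.8074 = -0.1794
  x=2: 5/9 × log_2[(5/9)/(7/18)] = 5/9 × 0.5146 = 0.2859

D_KL(P||Q) = 0.1065 bits

Note: KL divergence is always non-negative and equals 0 iff P = Q.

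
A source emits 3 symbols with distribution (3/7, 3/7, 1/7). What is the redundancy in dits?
0.0410 dits

Redundancy measures how far a source is from maximum entropy:
R = H_max - H(X)

Maximum entropy for 3 symbols: H_max = log_10(3) = 0.4771 dits
Actual entropy: H(X) = 0.4361 dits
Redundancy: R = 0.4771 - 0.4361 = 0.0410 dits

This redundancy represents potential for compression: the source could be compressed by 0.0410 dits per symbol.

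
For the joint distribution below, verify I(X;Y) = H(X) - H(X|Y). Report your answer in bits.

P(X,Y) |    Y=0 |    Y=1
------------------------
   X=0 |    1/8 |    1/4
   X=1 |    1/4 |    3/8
I(X;Y) = 0.0032 bits

Mutual information has multiple equivalent forms:
- I(X;Y) = H(X) - H(X|Y)
- I(X;Y) = H(Y) - H(Y|X)
- I(X;Y) = H(X) + H(Y) - H(X,Y)

Computing all quantities:
H(X) = 0.9544, H(Y) = 0.9544, H(X,Y) = 1.9056
H(X|Y) = 0.9512, H(Y|X) = 0.9512

Verification:
H(X) - H(X|Y) = 0.9544 - 0.9512 = 0.0032
H(Y) - H(Y|X) = 0.9544 - 0.9512 = 0.0032
H(X) + H(Y) - H(X,Y) = 0.9544 + 0.9544 - 1.9056 = 0.0032

All forms give I(X;Y) = 0.0032 bits. ✓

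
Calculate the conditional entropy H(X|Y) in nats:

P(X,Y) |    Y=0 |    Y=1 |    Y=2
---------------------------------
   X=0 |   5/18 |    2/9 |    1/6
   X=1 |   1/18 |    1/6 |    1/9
0.6027 nats

Using the chain rule: H(X|Y) = H(X,Y) - H(Y)

First, compute H(X,Y) = 1.6920 nats

Marginal P(Y) = (1/3, 7/18, 5/18)
H(Y) = 1.0893 nats

H(X|Y) = H(X,Y) - H(Y) = 1.6920 - 1.0893 = 0.6027 nats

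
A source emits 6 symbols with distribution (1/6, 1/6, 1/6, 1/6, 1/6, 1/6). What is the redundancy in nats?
0.0000 nats

Redundancy measures how far a source is from maximum entropy:
R = H_max - H(X)

Maximum entropy for 6 symbols: H_max = log_e(6) = 1.7918 nats
Actual entropy: H(X) = 1.7918 nats
Redundancy: R = 1.7918 - 1.7918 = 0.0000 nats

This redundancy represents potential for compression: the source could be compressed by 0.0000 nats per symbol.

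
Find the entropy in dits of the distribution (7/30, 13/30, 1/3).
0.4639 dits

Shannon entropy is H(X) = -Σ p(x) log p(x).

For P = (7/30, 13/30, 1/3):
H = -7/30 × log_10(7/30) -13/30 × log_10(13/30) -1/3 × log_10(1/3)
H = 0.4639 dits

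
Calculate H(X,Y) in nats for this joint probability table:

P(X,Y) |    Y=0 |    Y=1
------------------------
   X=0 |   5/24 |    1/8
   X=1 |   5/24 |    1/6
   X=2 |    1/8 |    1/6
1.7707 nats

Joint entropy is H(X,Y) = -Σ_{x,y} p(x,y) log p(x,y).

Summing over all non-zero entries:
H(X,Y) = -[5/24·log_e(5/24) + 1/8·log_e(1/8) + 5/24·log_e(5/24) + 1/6·log_e(1/6) + 1/8·log_e(1/8) + 1/6·log_e(1/6)]
H(X,Y) = 1.7707 nats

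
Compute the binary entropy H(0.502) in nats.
0.6931 nats

The binary entropy function is:
H(p) = -p log(p) - (1-p) log(1-p)

H(0.502) = -0.502 × log_e(0.502) - 0.498 × log_e(0.498)
H(0.502) = 0.6931 nats

Note: Binary entropy is maximized at p=0.5 (H=1 bit) and minimized at p=0 or p=1 (H=0).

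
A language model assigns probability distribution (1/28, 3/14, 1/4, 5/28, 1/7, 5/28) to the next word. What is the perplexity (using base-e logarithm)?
5.4137

Perplexity is e^H (or exp(H) for natural log).

First, H = -Σ p log p = 1.6889 nats
Perplexity = e^1.6889 = 5.4137

Interpretation: The model's uncertainty is equivalent to choosing uniformly among 5.4 options.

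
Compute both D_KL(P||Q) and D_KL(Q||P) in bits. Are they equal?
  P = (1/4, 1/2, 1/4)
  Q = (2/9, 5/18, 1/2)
D_KL(P||Q) = 0.2165, D_KL(Q||P) = 0.2267

KL divergence is not symmetric: D_KL(P||Q) ≠ D_KL(Q||P) in general.

D_KL(P||Q) = 0.2165 bits
D_KL(Q||P) = 0.2267 bits

No, they are not equal!

This asymmetry is why KL divergence is not a true distance metric.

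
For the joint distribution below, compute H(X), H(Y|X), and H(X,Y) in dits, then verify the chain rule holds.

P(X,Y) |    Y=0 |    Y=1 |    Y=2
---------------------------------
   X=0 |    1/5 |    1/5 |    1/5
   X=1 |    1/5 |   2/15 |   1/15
H(X,Y) = 0.7543, H(X) = 0.2923, H(Y|X) = 0.4620 (all in dits)

Chain rule: H(X,Y) = H(X) + H(Y|X)

Left side — joint entropy directly:
H(X,Y) = -Σ p(x,y) log p(x,y) = 0.7543 dits

Right side — compute H(Y|X) from the conditional distributions:
P(X) = (3/5, 2/5), so H(X) = 0.2923 dits
H(Y|X) = Σ_x P(X=x) · H(Y|X=x):
  P(Y|X=0) = (1/3, 1/3, 1/3), H(Y|X=0) = 0.4771, weight P(X=0) = 3/5
  P(Y|X=1) = (1/2, 1/3, 1/6), H(Y|X=1) = 0.4392, weight P(X=1) = 2/5
H(Y|X) = 0.4620 dits

H(X) + H(Y|X) = 0.2923 + 0.4620 = 0.7543 dits

Both sides equal 0.7543 dits. ✓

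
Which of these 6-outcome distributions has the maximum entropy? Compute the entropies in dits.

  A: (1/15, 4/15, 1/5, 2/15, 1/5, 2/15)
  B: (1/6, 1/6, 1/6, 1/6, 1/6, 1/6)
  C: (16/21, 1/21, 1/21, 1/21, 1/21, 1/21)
B

For a discrete distribution over n outcomes, entropy is maximized by the uniform distribution.

Computing entropies:
H(A) = 0.7444 dits
H(B) = 0.7782 dits
H(C) = 0.4048 dits

The uniform distribution (where all probabilities equal 1/6) achieves the maximum entropy of log_10(6) = 0.7782 dits.

Distribution B has the highest entropy.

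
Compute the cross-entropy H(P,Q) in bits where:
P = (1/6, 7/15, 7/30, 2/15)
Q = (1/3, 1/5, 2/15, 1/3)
2.2373 bits

Cross-entropy: H(P,Q) = -Σ p(x) log q(x)

Alternatively: H(P,Q) = H(P) + D_KL(P||Q)
H(P) = 1.8214 bits
D_KL(P||Q) = 0.4159 bits

H(P,Q) = 1.8214 + 0.4159 = 2.2373 bits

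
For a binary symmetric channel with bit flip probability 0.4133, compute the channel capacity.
0.0218 bits

For a binary symmetric channel (BSC) with error probability p:
Capacity C = 1 - H(p) bits per symbol

where H(p) = -p log₂(p) - (1-p) log₂(1-p) is the binary entropy function.

H(0.4133) = 0.9782 bits
C = 1 - 0.9782 = 0.0218 bits per symbol

This means we can reliably transmit up to 0.0218 bits of information per channel use.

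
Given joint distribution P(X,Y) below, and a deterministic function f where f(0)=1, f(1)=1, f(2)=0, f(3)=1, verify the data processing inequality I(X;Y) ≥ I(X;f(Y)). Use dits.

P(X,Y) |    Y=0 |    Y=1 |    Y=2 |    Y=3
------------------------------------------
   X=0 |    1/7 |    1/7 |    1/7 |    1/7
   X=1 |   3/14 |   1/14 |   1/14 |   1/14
I(X;Y) = 0.0145, I(X;f(Y)) = 0.0022, inequality holds: 0.0145 ≥ 0.0022

Data Processing Inequality: For any Markov chain X → Y → Z, we have I(X;Y) ≥ I(X;Z).

Here Z = f(Y) is a deterministic function of Y, forming X → Y → Z.

Original I(X;Y) = 0.0145 dits

After applying f:
P(X,Z) where Z=f(Y):
- P(X,Z=0) = P(X,Y=2)
- P(X,Z=1) = P(X,Y=0) + P(X,Y=1) + P(X,Y=3)

I(X;Z) = I(X;f(Y)) = 0.0022 dits

Verification: 0.0145 ≥ 0.0022 ✓

Information cannot be created by processing; the function f can only lose information about X.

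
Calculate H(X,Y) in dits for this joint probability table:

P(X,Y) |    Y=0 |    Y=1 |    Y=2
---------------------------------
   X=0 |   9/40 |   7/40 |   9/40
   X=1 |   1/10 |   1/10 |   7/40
0.7565 dits

Joint entropy is H(X,Y) = -Σ_{x,y} p(x,y) log p(x,y).

Summing over all non-zero entries:
H(X,Y) = -[9/40·log_10(9/40) + 7/40·log_10(7/40) + 9/40·log_10(9/40) + 1/10·log_10(1/10) + 1/10·log_10(1/10) + 7/40·log_10(7/40)]
H(X,Y) = 0.7565 dits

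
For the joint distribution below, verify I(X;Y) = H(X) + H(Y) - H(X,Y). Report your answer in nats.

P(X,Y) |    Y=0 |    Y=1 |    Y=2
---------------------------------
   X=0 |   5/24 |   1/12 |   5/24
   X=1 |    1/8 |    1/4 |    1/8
I(X;Y) = 0.0647 nats

Mutual information has multiple equivalent forms:
- I(X;Y) = H(X) - H(X|Y)
- I(X;Y) = H(Y) - H(Y|X)
- I(X;Y) = H(X) + H(Y) - H(X,Y)

Computing all quantities:
H(X) = 0.6931, H(Y) = 1.0986, H(X,Y) = 1.7271
H(X|Y) = 0.6285, H(Y|X) = 1.0340

Verification:
H(X) - H(X|Y) = 0.6931 - 0.6285 = 0.0647
H(Y) - H(Y|X) = 1.0986 - 1.0340 = 0.0647
H(X) + H(Y) - H(X,Y) = 0.6931 + 1.0986 - 1.7271 = 0.0647

All forms give I(X;Y) = 0.0647 nats. ✓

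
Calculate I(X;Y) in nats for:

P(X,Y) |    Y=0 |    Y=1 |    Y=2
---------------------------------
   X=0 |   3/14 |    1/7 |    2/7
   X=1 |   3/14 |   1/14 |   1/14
0.0396 nats

Mutual information: I(X;Y) = H(X) + H(Y) - H(X,Y)

Marginals:
P(X) = (9/14, 5/14), H(X) = 0.6518 nats
P(Y) = (3/7, 3/14, 5/14), H(Y) = 1.0609 nats

Joint entropy: H(X,Y) = 1.6731 nats

I(X;Y) = 0.6518 + 1.0609 - 1.6731 = 0.0396 nats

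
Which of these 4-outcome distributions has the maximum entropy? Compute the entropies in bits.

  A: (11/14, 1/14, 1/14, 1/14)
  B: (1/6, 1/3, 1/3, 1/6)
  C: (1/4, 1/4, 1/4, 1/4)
C

For a discrete distribution over n outcomes, entropy is maximized by the uniform distribution.

Computing entropies:
H(A) = 1.0892 bits
H(B) = 1.9183 bits
H(C) = 2.0000 bits

The uniform distribution (where all probabilities equal 1/4) achieves the maximum entropy of log_2(4) = 2.0000 bits.

Distribution C has the highest entropy.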